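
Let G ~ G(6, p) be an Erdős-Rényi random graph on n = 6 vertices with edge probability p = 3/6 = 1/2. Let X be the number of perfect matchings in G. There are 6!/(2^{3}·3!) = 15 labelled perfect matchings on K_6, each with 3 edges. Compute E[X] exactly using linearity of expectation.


K_6 has 6!/(2^{3}·3!) = 15 labelled perfect matchings.
For each such perfect matching H, let X_H = 1 if all 3 edges of H are present in G. Then P[X_H = 1] = p^{3} = (1/2)^{3} = 1/8.
By linearity: E[X] = Σ_H E[X_H] = 15 · p^{3} = 15 · 1/8 = 15/8.
Numerically: E[X] ≈ 1.875.

E[X] = 15 · (1/2)^{3} = 15/8 ≈ 1.875.


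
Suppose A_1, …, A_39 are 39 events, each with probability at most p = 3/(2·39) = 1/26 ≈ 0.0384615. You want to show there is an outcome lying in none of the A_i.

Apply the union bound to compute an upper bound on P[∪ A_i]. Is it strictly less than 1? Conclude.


Union bound: P[∪_{i=1}^{39} A_i] ≤ Σ_i P[A_i] ≤ 39·p = 39·(1/26) = 3/2.
Numerically: 3/2 ≈ 1.5000000.
Is 3/2 < 1? NO.
Since the bound 3/2 is ≥ 1, the union bound is uninformative here; it does NOT by itself certify existence.

39·p = 3/2 ≈ 1.5000000; existence NOT certified by the union bound.


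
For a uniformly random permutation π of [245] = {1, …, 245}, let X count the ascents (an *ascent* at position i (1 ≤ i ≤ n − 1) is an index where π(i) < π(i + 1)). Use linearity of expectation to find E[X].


Write X = Σ X_I over i = 1, …, 244, with X_I the indicator of one ascent.
There are 244 indicators.
For each fixed i, the pair (π(i), π(i+1)) is a uniformly random ordered pair of distinct values from {1, …, 245}; by symmetry P[π(i) < π(i+1)] = 1/2.
By linearity: E[X] = 244 · (1/2) = (245 − 1) · (1/2) = 122 ≈ 122.000000.

E[X] = 122 = 122.000000.


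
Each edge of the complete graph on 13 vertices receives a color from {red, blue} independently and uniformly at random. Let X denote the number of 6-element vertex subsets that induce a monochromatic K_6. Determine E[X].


Let X = Σ_S X_S over the C(13, 6) = 1716 subsets S of size 6, where X_S = 1 if the K_6 on S is monochromatic.
For a fixed S, the K_6 on S has C(6, 2) = 15 edges. P[all 15 edges red] = (1/2)^15, and likewise for blue, so P[monochromatic] = 2·(1/2)^15 = 2^{1 − 15} = 1/16384.
Summing: E[X] = C(13, 6) · 2^{1 − 15} = 1716 · 1/16384 = 429/4096.
Numerically: E[X] ≈ 0.104736.

E[X] = C(13,6)·2^(1−C(6,2)) = 429/4096 ≈ 0.104736.


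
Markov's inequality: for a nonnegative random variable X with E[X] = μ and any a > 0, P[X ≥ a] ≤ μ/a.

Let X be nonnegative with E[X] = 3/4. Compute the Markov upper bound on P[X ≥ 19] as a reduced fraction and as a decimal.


μ = E[X] = 3/4, a = 19.
Markov: P[X ≥ 19] ≤ μ/a = (3/4)/19 = 3/76.
Numerically: ≈ 0.0395.
(Since a = 19 > μ = 0.7500, the bound 3/76 is < 1 and informative.)

P[X ≥ 19] ≤ 3/76 ≈ 0.0395.


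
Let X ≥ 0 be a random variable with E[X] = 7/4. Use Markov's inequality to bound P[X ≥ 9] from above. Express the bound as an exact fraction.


μ = E[X] = 7/4, a = 9.
Markov: P[X ≥ 9] ≤ μ/a = (7/4)/9 = 7/36.
Numerically: ≈ 0.194444.
(Since a = 9 > μ = 1.750000, the bound 7/36 is < 1 and informative.)

P[X ≥ 9] ≤ 7/36 ≈ 0.194444.


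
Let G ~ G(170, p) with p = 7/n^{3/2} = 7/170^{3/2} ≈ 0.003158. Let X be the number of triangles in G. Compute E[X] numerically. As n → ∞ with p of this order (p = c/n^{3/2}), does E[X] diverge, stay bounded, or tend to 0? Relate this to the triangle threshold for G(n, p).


Number of potential triangles: C(170, 3) = 804440.
Each occurs with probability p³ ≈ (0.003158)³ ≈ 3.149735e-08.
By linearity: E[X] = C(170, 3)·p³ ≈ 804440 · 3.149735e-08 ≈ 0.0253.
Since α = 3/2 > 1, p = c/n^{3/2} = o(1/n) is below the triangle threshold p ~ 1/n. Asymptotically E[X] ~ (c³/6)·n^{3(1−α)} = (7³/6)·n^{-1.5} → 0, so by Markov's inequality G has no triangles w.h.p.

E[X] ≈ 0.0253; in regime p = Θ(1/n^{3/2}) E[X] tends to 0 (below the triangle threshold p ~ 1/n).


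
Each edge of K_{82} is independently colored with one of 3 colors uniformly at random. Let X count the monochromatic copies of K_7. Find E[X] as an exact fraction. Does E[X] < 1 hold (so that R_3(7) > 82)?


E[X] = C(82, 7) · 3^{1 − 21} = 3801756816 · 3^{−20} = 3801756816/3486784401.
As a reduced fraction: E[X] = 140805808/129140163 ≈ 1.0903332.
Is E[X] < 1? NO.
Since E[X] ≥ 1, the first-moment bound is inconclusive at n = 82; it does NOT by itself certify R_3(7) > 82.

E[X] = 140805808/129140163 ≈ 1.0903332; E[X] ≥ 1; first-moment method inconclusive here.


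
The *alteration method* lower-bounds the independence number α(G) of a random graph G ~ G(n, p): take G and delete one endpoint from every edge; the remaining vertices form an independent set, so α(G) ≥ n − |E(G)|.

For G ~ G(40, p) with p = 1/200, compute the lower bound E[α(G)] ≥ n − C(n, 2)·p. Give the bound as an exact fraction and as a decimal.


E[|E(G)|] = C(40, 2)·p = 780 · (1/200) = 39/10.
E[α(G)] ≥ n − E[|E(G)|] = 40 − 39/10 = 361/10.
Numerically: ≈ 36.10000.
(This is only a lower bound; the true E[α(G)] may be larger.)

E[α(G)] ≥ 361/10 ≈ 36.10000.


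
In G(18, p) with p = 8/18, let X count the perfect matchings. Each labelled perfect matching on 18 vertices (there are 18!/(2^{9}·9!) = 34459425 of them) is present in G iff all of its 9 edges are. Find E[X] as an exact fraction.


K_18 has 18!/(2^{9}·9!) = 34459425 labelled perfect matchings.
For each such perfect matching H, let X_H = 1 if all 9 edges of H are present in G. Then P[X_H = 1] = p^{9} = (4/9)^{9} = 262144/387420489.
By linearity: E[X] = Σ_H E[X_H] = 34459425 · p^{9} = 34459425 · 262144/387420489 = 111522611200/4782969.
Numerically: E[X] ≈ 23316.6.

E[X] = 34459425 · (4/9)^{9} = 111522611200/4782969 ≈ 23316.6.


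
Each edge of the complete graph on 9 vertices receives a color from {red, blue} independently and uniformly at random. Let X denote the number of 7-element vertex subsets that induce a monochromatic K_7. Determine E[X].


Let X = Σ_S X_S over the C(9, 7) = 36 subsets S of size 7, where X_S = 1 if the K_7 on S is monochromatic.
For a fixed S, the K_7 on S has C(7, 2) = 21 edges. P[all 21 edges red] = (1/2)^21, and likewise for blue, so P[monochromatic] = 2·(1/2)^21 = 2^{1 − 21} = 1/1048576.
By linearity of expectation: E[X] = C(9, 7) · 2^{1 − 21} = 36 · 1/1048576 = 9/262144.
Numerically: E[X] ≈ 0.000.

E[X] = C(9,7)·2^(1−C(7,2)) = 9/262144 ≈ 0.000.


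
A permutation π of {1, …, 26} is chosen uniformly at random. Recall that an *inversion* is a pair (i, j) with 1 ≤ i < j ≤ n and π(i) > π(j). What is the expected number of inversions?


Write X = Σ X_I over the C(26, 2) = 325 pairs i < j, with X_I the indicator of one inversion.
There are 325 indicators.
For each fixed pair i < j, the values π(i) and π(j) are two distinct elements of {1, …, 26} in uniformly random order; by symmetry P[π(i) > π(j)] = 1/2.
By linearity: E[X] = 325 · (1/2) = C(26, 2) · (1/2) = 325/2 = 325/2 ≈ 162.500.

E[X] = 325/2 = 162.500.


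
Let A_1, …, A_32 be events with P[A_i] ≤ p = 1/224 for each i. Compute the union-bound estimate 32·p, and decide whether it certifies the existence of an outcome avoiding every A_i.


Union bound: P[∪_{i=1}^{32} A_i] ≤ Σ_i P[A_i] ≤ 32·p = 32·(1/224) = 1/7.
Numerically: 1/7 ≈ 0.143.
Is 1/7 < 1? YES.
Since P[∪ A_i] ≤ 1/7 < 1, the complement has P[∩ A_i^c] ≥ 1 − 1/7 = 6/7 > 0, so some outcome avoids every A_i.

32·p = 1/7 ≈ 0.143; existence CERTIFIED by the union bound.


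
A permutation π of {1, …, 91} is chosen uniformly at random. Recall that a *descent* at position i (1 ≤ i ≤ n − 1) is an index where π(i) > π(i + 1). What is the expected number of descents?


Write X = Σ X_I over i = 1, …, 90, with X_I the indicator of one descent.
There are 90 indicators.
For each fixed i, the pair (π(i), π(i+1)) is a uniformly random ordered pair of distinct values from {1, …, 91}; by symmetry P[π(i) > π(i+1)] = 1/2.
By linearity: E[X] = 90 · (1/2) = (91 − 1) · (1/2) = 45 ≈ 45.000.

E[X] = 45 = 45.000.


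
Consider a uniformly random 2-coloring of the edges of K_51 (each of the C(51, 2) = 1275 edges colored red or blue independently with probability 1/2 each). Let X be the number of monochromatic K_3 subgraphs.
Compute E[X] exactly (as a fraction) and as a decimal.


Let X = Σ_S X_S over the C(51, 3) = 20825 subsets S of size 3, where X_S = 1 if the K_3 on S is monochromatic.
For a fixed S, the K_3 on S has C(3, 2) = 3 edges. P[all 3 edges red] = (1/2)^3, and likewise for blue, so P[monochromatic] = 2·(1/2)^3 = 2^{1 − 3} = 1/4.
By linearity: E[X] = C(51, 3) · 2^{1 − 3} = 20825 · 1/4 = 20825/4.
Numerically: E[X] ≈ 5206.250.

E[X] = C(51,3)·2^(1−C(3,2)) = 20825/4 ≈ 5206.250.


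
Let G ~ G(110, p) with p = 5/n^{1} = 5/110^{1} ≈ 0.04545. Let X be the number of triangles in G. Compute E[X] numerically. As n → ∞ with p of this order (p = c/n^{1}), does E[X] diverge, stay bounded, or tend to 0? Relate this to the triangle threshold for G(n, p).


Number of potential triangles: C(110, 3) = 215820.
Each occurs with probability p³ ≈ (0.04545)³ ≈ 9.391435e-05.
By linearity: E[X] = C(110, 3)·p³ ≈ 215820 · 9.391435e-05 ≈ 20.2686.
Here α = 1, so p = 5/n is exactly at the triangle threshold p ~ 1/n. Asymptotically E[X] → c³/6 = 5³/6 = 125/6 ≈ 20.8333, a bounded constant. In this regime the triangle count is asymptotically Poisson(c³/6).

E[X] ≈ 20.2686; in regime p = Θ(1/n^{1}) E[X] stays bounded (at the triangle threshold p ~ 1/n).


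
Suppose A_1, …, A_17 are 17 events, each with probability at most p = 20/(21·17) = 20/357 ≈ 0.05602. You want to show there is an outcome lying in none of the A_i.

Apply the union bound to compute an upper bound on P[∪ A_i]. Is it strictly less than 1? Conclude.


Union bound: P[∪_{i=1}^{17} A_i] ≤ Σ_i P[A_i] ≤ 17·p = 17·(20/357) = 20/21.
Numerically: 20/21 ≈ 0.95238.
Is 20/21 < 1? YES.
Since P[∪ A_i] ≤ 20/21 < 1, the complement has P[∩ A_i^c] ≥ 1 − 20/21 = 1/21 > 0, so some outcome avoids every A_i.

17·p = 20/21 ≈ 0.95238; existence CERTIFIED by the union bound.


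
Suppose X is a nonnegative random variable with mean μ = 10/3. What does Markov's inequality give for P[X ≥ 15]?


μ = E[X] = 10/3, a = 15.
Markov: P[X ≥ 15] ≤ μ/a = (10/3)/15 = 2/9.
Numerically: ≈ 0.22222.
(Since a = 15 > μ = 3.33333, the bound 2/9 is < 1 and informative.)

P[X ≥ 15] ≤ 2/9 ≈ 0.22222.


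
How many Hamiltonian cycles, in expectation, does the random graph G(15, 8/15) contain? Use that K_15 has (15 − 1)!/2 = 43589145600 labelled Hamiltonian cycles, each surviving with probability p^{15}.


K_15 has (15 − 1)!/2 = 43589145600 labelled Hamiltonian cycles.
For each such Hamiltonian cycle H, let X_H = 1 if all 15 edges of H are present in G. Then P[X_H = 1] = p^{15} = (8/15)^{15} = 35184372088832/437893890380859375.
By linearity: E[X] = Σ_H E[X_H] = 43589145600 · p^{15} = 43589145600 · 35184372088832/437893890380859375 = 252453780711880523776/72081298828125.
Numerically: E[X] ≈ 3.50235e+06.

E[X] = 43589145600 · (8/15)^{15} = 252453780711880523776/72081298828125 ≈ 3.50235e+06.


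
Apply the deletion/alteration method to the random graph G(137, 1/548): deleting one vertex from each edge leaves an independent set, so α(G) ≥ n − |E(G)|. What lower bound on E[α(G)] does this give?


E[|E(G)|] = C(137, 2)·p = 9316 · (1/548) = 17.
E[α(G)] ≥ n − E[|E(G)|] = 137 − 17 = 120.
Numerically: ≈ 120.00000.
(This is only a lower bound; the true E[α(G)] may be larger.)

E[α(G)] ≥ 120 ≈ 120.00000.


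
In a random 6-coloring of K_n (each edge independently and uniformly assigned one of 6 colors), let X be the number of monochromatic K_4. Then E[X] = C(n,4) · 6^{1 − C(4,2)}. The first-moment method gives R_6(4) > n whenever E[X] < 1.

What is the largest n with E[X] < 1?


We need C(n, 4) · 6^{1 − 6} < 1, i.e. C(n, 4) < 6^{6 − 1} = 7776.
Check values of n near the boundary:
  n = 19: C(19, 4) = 3876; 3876 < 7776? YES
  n = 20: C(20, 4) = 4845; 4845 < 7776? YES
  n = 21: C(21, 4) = 5985; 5985 < 7776? YES
  n = 22: C(22, 4) = 7315; 7315 < 7776? YES
  n = 23: C(23, 4) = 8855; 8855 < 7776? NO
The largest n with C(n, 4) < 7776 is n = 22 (where E[X] = 7315/7776 ≈ 0.94072). Hence R_6(4) > 22, i.e. R_6(4) ≥ 23.

Largest n = 22; hence R_6(4) > 22.


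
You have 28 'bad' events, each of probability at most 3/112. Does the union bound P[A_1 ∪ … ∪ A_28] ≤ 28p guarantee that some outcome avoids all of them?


Union bound: P[∪_{i=1}^{28} A_i] ≤ Σ_i P[A_i] ≤ 28·p = 28·(3/112) = 3/4.
Numerically: 3/4 ≈ 0.7500000.
Is 3/4 < 1? YES.
Since P[∪ A_i] ≤ 3/4 < 1, the complement has P[∩ A_i^c] ≥ 1 − 3/4 = 1/4 > 0, so some outcome avoids every A_i.

28·p = 3/4 ≈ 0.7500000; existence CERTIFIED by the union bound.


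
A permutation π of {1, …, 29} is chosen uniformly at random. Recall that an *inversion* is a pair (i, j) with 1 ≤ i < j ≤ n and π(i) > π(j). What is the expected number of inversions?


Write X = Σ X_I over the C(29, 2) = 406 pairs i < j, with X_I the indicator of one inversion.
There are 406 indicators.
For each fixed pair i < j, the values π(i) and π(j) are two distinct elements of {1, …, 29} in uniformly random order; by symmetry P[π(i) > π(j)] = 1/2.
By linearity: E[X] = 406 · (1/2) = C(29, 2) · (1/2) = 406/2 = 203 ≈ 203.000000.

E[X] = 203 = 203.000000.


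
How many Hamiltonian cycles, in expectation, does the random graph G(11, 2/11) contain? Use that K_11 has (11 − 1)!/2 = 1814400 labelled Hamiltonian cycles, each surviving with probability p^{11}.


K_11 has (11 − 1)!/2 = 1814400 labelled Hamiltonian cycles.
For each such Hamiltonian cycle H, let X_H = 1 if all 11 edges of H are present in G. Then P[X_H = 1] = p^{11} = (2/11)^{11} = 2048/285311670611.
Summing the indicators: E[X] = Σ_H E[X_H] = 1814400 · p^{11} = 1814400 · 2048/285311670611 = 3715891200/285311670611.
Numerically: E[X] ≈ 0.01302.

E[X] = 1814400 · (2/11)^{11} = 3715891200/285311670611 ≈ 0.01302.


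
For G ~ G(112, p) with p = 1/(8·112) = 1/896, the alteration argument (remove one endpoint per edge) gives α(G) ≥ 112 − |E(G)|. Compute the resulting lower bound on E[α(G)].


E[|E(G)|] = C(112, 2)·p = 6216 · (1/896) = 111/16.
E[α(G)] ≥ n − E[|E(G)|] = 112 − 111/16 = 1681/16.
Numerically: ≈ 105.0625.
(This is only a lower bound; the true E[α(G)] may be larger.)

E[α(G)] ≥ 1681/16 ≈ 105.0625.


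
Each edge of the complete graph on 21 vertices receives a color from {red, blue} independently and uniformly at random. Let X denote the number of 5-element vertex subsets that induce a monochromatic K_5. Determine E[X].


Let X = Σ_S X_S over the C(21, 5) = 20349 subsets S of size 5, where X_S = 1 if the K_5 on S is monochromatic.
For a fixed S, the K_5 on S has C(5, 2) = 10 edges. P[all 10 edges red] = (1/2)^10, and likewise for blue, so P[monochromatic] = 2·(1/2)^10 = 2^{1 − 10} = 1/512.
Summing: E[X] = C(21, 5) · 2^{1 − 10} = 20349 · 1/512 = 20349/512.
Numerically: E[X] ≈ 39.7441.

E[X] = C(21,5)·2^(1−C(5,2)) = 20349/512 ≈ 39.7441.


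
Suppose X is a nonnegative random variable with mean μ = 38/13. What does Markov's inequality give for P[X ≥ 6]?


μ = E[X] = 38/13, a = 6.
Markov: P[X ≥ 6] ≤ μ/a = (38/13)/6 = 19/39.
Numerically: ≈ 0.48718.
(Since a = 6 > μ = 2.92308, the bound 19/39 is < 1 and informative.)

P[X ≥ 6] ≤ 19/39 ≈ 0.48718.


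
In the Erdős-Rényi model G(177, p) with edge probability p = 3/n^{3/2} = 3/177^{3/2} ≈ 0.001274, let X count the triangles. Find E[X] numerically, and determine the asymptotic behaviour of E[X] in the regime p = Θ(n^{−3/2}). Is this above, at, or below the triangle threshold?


Number of potential triangles: C(177, 3) = 908600.
Each occurs with probability p³ ≈ (0.001274)³ ≈ 2.067684e-09.
By linearity: E[X] = C(177, 3)·p³ ≈ 908600 · 2.067684e-09 ≈ 0.0019.
Since α = 3/2 > 1, p = c/n^{3/2} = o(1/n) is below the triangle threshold p ~ 1/n. Asymptotically E[X] ~ (c³/6)·n^{3(1−α)} = (3³/6)·n^{-1.5} → 0, so by Markov's inequality G has no triangles w.h.p.

E[X] ≈ 0.0019; in regime p = Θ(1/n^{3/2}) E[X] tends to 0 (below the triangle threshold p ~ 1/n).


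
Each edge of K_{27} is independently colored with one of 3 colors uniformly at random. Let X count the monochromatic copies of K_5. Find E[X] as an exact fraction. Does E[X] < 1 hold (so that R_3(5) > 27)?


E[X] = C(27, 5) · 3^{1 − 10} = 80730 · 3^{−9} = 80730/19683.
As a reduced fraction: E[X] = 2990/729 ≈ 4.101509.
Is E[X] < 1? NO.
Since E[X] ≥ 1, the first-moment bound is inconclusive at n = 27; it does NOT by itself certify R_3(5) > 27.

E[X] = 2990/729 ≈ 4.101509; E[X] ≥ 1; first-moment method inconclusive here.


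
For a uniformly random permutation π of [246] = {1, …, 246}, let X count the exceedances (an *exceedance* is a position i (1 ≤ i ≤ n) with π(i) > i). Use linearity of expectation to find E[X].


Write X = Σ_{i=1}^{246} X_i, where X_i = 1_{π(i) > i}.
For each fixed i, π(i) is uniform over {1, …, 246} (marginal of a uniform permutation), so P[π(i) > i] = (n − i)/n. Summing: Σ_{i=1}^{246} (n − i)/n = (0 + 1 + … + 245)/246 = 246(246 − 1)/(2·246) = (246 − 1)/2.
Hence E[X] = Σ_{i=1}^{246} (246 − i)/246 = 245/2 ≈ 122.50000.

E[X] = 245/2 = 122.50000.


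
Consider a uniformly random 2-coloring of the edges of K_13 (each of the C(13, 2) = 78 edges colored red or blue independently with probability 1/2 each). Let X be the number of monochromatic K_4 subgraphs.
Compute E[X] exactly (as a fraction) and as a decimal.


Let X = Σ_S X_S over the C(13, 4) = 715 subsets S of size 4, where X_S = 1 if the K_4 on S is monochromatic.
For a fixed S, the K_4 on S has C(4, 2) = 6 edges. P[all 6 edges red] = (1/2)^6, and likewise for blue, so P[monochromatic] = 2·(1/2)^6 = 2^{1 − 6} = 1/32.
By linearity: E[X] = C(13, 4) · 2^{1 − 6} = 715 · 1/32 = 715/32.
Numerically: E[X] ≈ 22.343750.

E[X] = C(13,4)·2^(1−C(4,2)) = 715/32 ≈ 22.343750.


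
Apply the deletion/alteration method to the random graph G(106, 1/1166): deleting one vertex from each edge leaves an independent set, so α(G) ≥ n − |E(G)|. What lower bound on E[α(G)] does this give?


E[|E(G)|] = C(106, 2)·p = 5565 · (1/1166) = 105/22.
E[α(G)] ≥ n − E[|E(G)|] = 106 − 105/22 = 2227/22.
Numerically: ≈ 101.22727.
(This is only a lower bound; the true E[α(G)] may be larger.)

E[α(G)] ≥ 2227/22 ≈ 101.22727.


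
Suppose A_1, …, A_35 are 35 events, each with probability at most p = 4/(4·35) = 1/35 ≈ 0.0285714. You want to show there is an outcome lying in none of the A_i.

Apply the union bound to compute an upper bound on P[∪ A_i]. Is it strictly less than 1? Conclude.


Union bound: P[∪_{i=1}^{35} A_i] ≤ Σ_i P[A_i] ≤ 35·p = 35·(1/35) = 1.
Numerically: 1 ≈ 1.0000000.
Is 1 < 1? NO.
Since the bound 1 is ≥ 1, the union bound is uninformative here; it does NOT by itself certify existence.

35·p = 1 ≈ 1.0000000; existence NOT certified by the union bound.


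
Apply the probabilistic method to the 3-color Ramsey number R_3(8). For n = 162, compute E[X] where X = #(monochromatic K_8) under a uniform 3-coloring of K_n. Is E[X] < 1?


E[X] = C(162, 8) · 3^{1 − 28} = 9870758125020 · 3^{−27} = 9870758125020/7625597484987.
As a reduced fraction: E[X] = 121861211420/94143178827 ≈ 1.2944.
Is E[X] < 1? NO.
Since E[X] ≥ 1, the first-moment bound is inconclusive at n = 162; it does NOT by itself certify R_3(8) > 162.

E[X] = 121861211420/94143178827 ≈ 1.2944; E[X] ≥ 1; first-moment method inconclusive here.


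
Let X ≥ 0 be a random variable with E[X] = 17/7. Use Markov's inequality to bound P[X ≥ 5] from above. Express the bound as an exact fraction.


μ = E[X] = 17/7, a = 5.
Markov: P[X ≥ 5] ≤ μ/a = (17/7)/5 = 17/35.
Numerically: ≈ 0.4857.
(Since a = 5 > μ = 2.4286, the bound 17/35 is < 1 and informative.)

P[X ≥ 5] ≤ 17/35 ≈ 0.4857.


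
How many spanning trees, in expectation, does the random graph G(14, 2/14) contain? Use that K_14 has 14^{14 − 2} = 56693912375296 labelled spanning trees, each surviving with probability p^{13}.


K_14 has 14^{14 − 2} = 56693912375296 labelled spanning trees.
For each such spanning tree H, let X_H = 1 if all 13 edges of H are present in G. Then P[X_H = 1] = p^{13} = (1/7)^{13} = 1/96889010407.
By linearity: E[X] = Σ_H E[X_H] = 56693912375296 · p^{13} = 56693912375296 · 1/96889010407 = 4096/7.
Numerically: E[X] ≈ 585.143.

E[X] = 56693912375296 · (1/7)^{13} = 4096/7 ≈ 585.143.


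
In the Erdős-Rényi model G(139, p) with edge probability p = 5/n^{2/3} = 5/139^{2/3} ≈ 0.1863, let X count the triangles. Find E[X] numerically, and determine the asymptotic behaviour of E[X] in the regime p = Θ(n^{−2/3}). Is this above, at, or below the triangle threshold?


Number of potential triangles: C(139, 3) = 437989.
Each occurs with probability p³ ≈ (0.1863)³ ≈ 6.469644e-03.
By linearity: E[X] = C(139, 3)·p³ ≈ 437989 · 6.469644e-03 ≈ 2833.6331.
Since α = 2/3 < 1, p = c/n^{2/3} ≫ 1/n is above the triangle threshold p ~ 1/n. Asymptotically E[X] ~ (c³/6)·n^{3(1−α)} = (5³/6)·n^{1} → ∞; triangles are abundant w.h.p.

E[X] ≈ 2833.6331; in regime p = Θ(1/n^{2/3}) E[X] diverges (above the triangle threshold p ~ 1/n).


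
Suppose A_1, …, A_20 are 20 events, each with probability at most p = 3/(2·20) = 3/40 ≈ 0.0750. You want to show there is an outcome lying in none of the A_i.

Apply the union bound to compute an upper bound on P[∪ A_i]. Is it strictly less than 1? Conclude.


Union bound: P[∪_{i=1}^{20} A_i] ≤ Σ_i P[A_i] ≤ 20·p = 20·(3/40) = 3/2.
Numerically: 3/2 ≈ 1.5000.
Is 3/2 < 1? NO.
Since the bound 3/2 is ≥ 1, the union bound is uninformative here; it does NOT by itself certify existence.

20·p = 3/2 ≈ 1.5000; existence NOT certified by the union bound.


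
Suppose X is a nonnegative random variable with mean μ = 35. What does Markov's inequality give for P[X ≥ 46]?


μ = E[X] = 35, a = 46.
Markov: P[X ≥ 46] ≤ μ/a = (35)/46 = 35/46.
Numerically: ≈ 0.760870.
(Since a = 46 > μ = 35.000000, the bound 35/46 is < 1 and informative.)

P[X ≥ 46] ≤ 35/46 ≈ 0.760870.


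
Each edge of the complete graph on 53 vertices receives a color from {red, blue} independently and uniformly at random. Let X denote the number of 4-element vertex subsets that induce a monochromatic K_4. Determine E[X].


Let X = Σ_S X_S over the C(53, 4) = 292825 subsets S of size 4, where X_S = 1 if the K_4 on S is monochromatic.
For a fixed S, the K_4 on S has C(4, 2) = 6 edges. P[all 6 edges red] = (1/2)^6, and likewise for blue, so P[monochromatic] = 2·(1/2)^6 = 2^{1 − 6} = 1/32.
By linearity of expectation: E[X] = C(53, 4) · 2^{1 − 6} = 292825 · 1/32 = 292825/32.
Numerically: E[X] ≈ 9150.781.

E[X] = C(53,4)·2^(1−C(4,2)) = 292825/32 ≈ 9150.781.


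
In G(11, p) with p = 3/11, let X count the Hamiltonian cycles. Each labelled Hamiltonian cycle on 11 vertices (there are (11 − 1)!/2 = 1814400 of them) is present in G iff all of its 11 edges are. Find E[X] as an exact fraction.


K_11 has (11 − 1)!/2 = 1814400 labelled Hamiltonian cycles.
For each such Hamiltonian cycle H, let X_H = 1 if all 11 edges of H are present in G. Then P[X_H = 1] = p^{11} = (3/11)^{11} = 177147/285311670611.
By linearity: E[X] = Σ_H E[X_H] = 1814400 · p^{11} = 1814400 · 177147/285311670611 = 321415516800/285311670611.
Numerically: E[X] ≈ 1.12654.

E[X] = 1814400 · (3/11)^{11} = 321415516800/285311670611 ≈ 1.12654.


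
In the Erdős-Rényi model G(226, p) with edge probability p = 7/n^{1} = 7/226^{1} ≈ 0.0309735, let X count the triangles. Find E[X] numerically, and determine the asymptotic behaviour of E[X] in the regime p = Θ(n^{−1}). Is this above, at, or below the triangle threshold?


Number of potential triangles: C(226, 3) = 1898400.
Each occurs with probability p³ ≈ (0.0309735)³ ≈ 2.97145257e-05.
By linearity: E[X] = C(226, 3)·p³ ≈ 1898400 · 2.97145257e-05 ≈ 56.410056.
Here α = 1, so p = 7/n is exactly at the triangle threshold p ~ 1/n. Asymptotically E[X] → c³/6 = 7³/6 = 343/6 ≈ 57.166667, a bounded constant. In this regime the triangle count is asymptotically Poisson(c³/6).

E[X] ≈ 56.410056; in regime p = Θ(1/n^{1}) E[X] stays bounded (at the triangle threshold p ~ 1/n).


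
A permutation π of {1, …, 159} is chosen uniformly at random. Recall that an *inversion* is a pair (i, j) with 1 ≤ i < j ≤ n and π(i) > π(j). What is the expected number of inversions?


Write X = Σ X_I over the C(159, 2) = 12561 pairs i < j, with X_I the indicator of one inversion.
There are 12561 indicators.
For each fixed pair i < j, the values π(i) and π(j) are two distinct elements of {1, …, 159} in uniformly random order; by symmetry P[π(i) > π(j)] = 1/2.
By linearity: E[X] = 12561 · (1/2) = C(159, 2) · (1/2) = 12561/2 = 12561/2 ≈ 6280.50000.

E[X] = 12561/2 = 6280.50000.


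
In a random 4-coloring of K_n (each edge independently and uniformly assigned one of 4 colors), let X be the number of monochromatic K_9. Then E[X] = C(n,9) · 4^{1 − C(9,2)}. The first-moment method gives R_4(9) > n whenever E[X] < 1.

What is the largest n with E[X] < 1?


We need C(n, 9) · 4^{1 − 36} < 1, i.e. C(n, 9) < 4^{36 − 1} = 1180591620717411303424.
Check values of n near the boundary:
  n = 908: C(908, 9) = 1111058428637338083100; 1111058428637338083100 < 1180591620717411303424? YES
  n = 909: C(909, 9) = 1122169012923711463931; 1122169012923711463931 < 1180591620717411303424? YES
  n = 910: C(910, 9) = 1133378248346922788210; 1133378248346922788210 < 1180591620717411303424? YES
  n = 911: C(911, 9) = 1144686900492291197405; 1144686900492291197405 < 1180591620717411303424? YES
  n = 912: C(912, 9) = 1156095740032081475120; 1156095740032081475120 < 1180591620717411303424? YES
  n = 913: C(913, 9) = 1167605542753639808390; 1167605542753639808390 < 1180591620717411303424? YES
  n = 914: C(914, 9) = 1179217089587653905932; 1179217089587653905932 < 1180591620717411303424? YES
  n = 915: C(915, 9) = 1190931166636537885130; 1190931166636537885130 < 1180591620717411303424? NO
  n = 916: C(916, 9) = 1202748565202942340440; 1202748565202942340440 < 1180591620717411303424? NO
  n = 917: C(917, 9) = 1214670081818390006810; 1214670081818390006810 < 1180591620717411303424? NO
The largest n with C(n, 9) < 1180591620717411303424 is n = 914 (where E[X] = 294804272396913476483/295147905179352825856 ≈ 0.9988357). Hence R_4(9) > 914, i.e. R_4(9) ≥ 915.

Largest n = 914; hence R_4(9) > 914.


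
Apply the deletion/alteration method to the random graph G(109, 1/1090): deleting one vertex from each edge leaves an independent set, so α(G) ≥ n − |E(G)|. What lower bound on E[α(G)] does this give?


E[|E(G)|] = C(109, 2)·p = 5886 · (1/1090) = 27/5.
E[α(G)] ≥ n − E[|E(G)|] = 109 − 27/5 = 518/5.
Numerically: ≈ 103.600.
(This is only a lower bound; the true E[α(G)] may be larger.)

E[α(G)] ≥ 518/5 ≈ 103.600.


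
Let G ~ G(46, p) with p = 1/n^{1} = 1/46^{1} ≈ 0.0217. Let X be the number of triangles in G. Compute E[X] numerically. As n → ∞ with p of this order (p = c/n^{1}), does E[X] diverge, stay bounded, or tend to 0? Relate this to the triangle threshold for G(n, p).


Number of potential triangles: C(46, 3) = 15180.
Each occurs with probability p³ ≈ (0.0217)³ ≈ 1.02737e-05.
By linearity: E[X] = C(46, 3)·p³ ≈ 15180 · 1.02737e-05 ≈ 0.156.
Here α = 1, so p = 1/n is exactly at the triangle threshold p ~ 1/n. Asymptotically E[X] → c³/6 = 1³/6 = 1/6 ≈ 0.167, a bounded constant. In this regime the triangle count is asymptotically Poisson(c³/6).

E[X] ≈ 0.156; in regime p = Θ(1/n^{1}) E[X] stays bounded (at the triangle threshold p ~ 1/n).


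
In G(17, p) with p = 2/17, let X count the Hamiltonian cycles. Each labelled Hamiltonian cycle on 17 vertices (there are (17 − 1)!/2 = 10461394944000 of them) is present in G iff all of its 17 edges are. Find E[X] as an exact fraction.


K_17 has (17 − 1)!/2 = 10461394944000 labelled Hamiltonian cycles.
For each such Hamiltonian cycle H, let X_H = 1 if all 17 edges of H are present in G. Then P[X_H = 1] = p^{17} = (2/17)^{17} = 131072/827240261886336764177.
By linearity: E[X] = Σ_H E[X_H] = 10461394944000 · p^{17} = 10461394944000 · 131072/827240261886336764177 = 1371195958099968000/827240261886336764177.
Numerically: E[X] ≈ 0.00166.

E[X] = 10461394944000 · (2/17)^{17} = 1371195958099968000/827240261886336764177 ≈ 0.00166.


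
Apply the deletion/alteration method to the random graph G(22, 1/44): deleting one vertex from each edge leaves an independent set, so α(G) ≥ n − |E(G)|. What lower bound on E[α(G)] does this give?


E[|E(G)|] = C(22, 2)·p = 231 · (1/44) = 21/4.
E[α(G)] ≥ n − E[|E(G)|] = 22 − 21/4 = 67/4.
Numerically: ≈ 16.750.
(This is only a lower bound; the true E[α(G)] may be larger.)

E[α(G)] ≥ 67/4 ≈ 16.750.


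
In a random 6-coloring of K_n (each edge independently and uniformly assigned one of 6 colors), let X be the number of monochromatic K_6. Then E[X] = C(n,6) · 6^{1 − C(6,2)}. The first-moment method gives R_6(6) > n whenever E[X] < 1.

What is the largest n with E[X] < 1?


We need C(n, 6) · 6^{1 − 15} < 1, i.e. C(n, 6) < 6^{15 − 1} = 78364164096.
Check values of n near the boundary:
  n = 192: C(192, 6) = 64300886496; 64300886496 < 78364164096? YES
  n = 193: C(193, 6) = 66364016544; 66364016544 < 78364164096? YES
  n = 194: C(194, 6) = 68482017072; 68482017072 < 78364164096? YES
  n = 195: C(195, 6) = 70656049360; 70656049360 < 78364164096? YES
  n = 196: C(196, 6) = 72887293024; 72887293024 < 78364164096? YES
  n = 197: C(197, 6) = 75176946208; 75176946208 < 78364164096? YES
  n = 198: C(198, 6) = 77526225777; 77526225777 < 78364164096? YES
  n = 199: C(199, 6) = 79936367511; 79936367511 < 78364164096? NO
The largest n with C(n, 6) < 78364164096 is n = 198 (where E[X] = 25842075259/26121388032 ≈ 0.989). Hence R_6(6) > 198, i.e. R_6(6) ≥ 199.

Largest n = 198; hence R_6(6) > 198.


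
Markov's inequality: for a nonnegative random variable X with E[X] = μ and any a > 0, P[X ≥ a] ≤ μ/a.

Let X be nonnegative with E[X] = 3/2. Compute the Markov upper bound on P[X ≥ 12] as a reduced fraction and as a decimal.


μ = E[X] = 3/2, a = 12.
Markov: P[X ≥ 12] ≤ μ/a = (3/2)/12 = 1/8.
Numerically: ≈ 0.125000.
(Since a = 12 > μ = 1.500000, the bound 1/8 is < 1 and informative.)

P[X ≥ 12] ≤ 1/8 ≈ 0.125000.


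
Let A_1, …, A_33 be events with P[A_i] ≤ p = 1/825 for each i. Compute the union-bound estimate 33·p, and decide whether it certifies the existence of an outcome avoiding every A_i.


Union bound: P[∪_{i=1}^{33} A_i] ≤ Σ_i P[A_i] ≤ 33·p = 33·(1/825) = 1/25.
Numerically: 1/25 ≈ 0.0400000.
Is 1/25 < 1? YES.
Since P[∪ A_i] ≤ 1/25 < 1, the complement has P[∩ A_i^c] ≥ 1 − 1/25 = 24/25 > 0, so some outcome avoids every A_i.

33·p = 1/25 ≈ 0.0400000; existence CERTIFIED by the union bound.


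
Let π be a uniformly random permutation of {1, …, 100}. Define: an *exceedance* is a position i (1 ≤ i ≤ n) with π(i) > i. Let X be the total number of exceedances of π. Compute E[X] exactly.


Write X = Σ_{i=1}^{100} X_i, where X_i = 1_{π(i) > i}.
For each fixed i, π(i) is uniform over {1, …, 100} (marginal of a uniform permutation), so P[π(i) > i] = (n − i)/n. Summing: Σ_{i=1}^{100} (n − i)/n = (0 + 1 + … + 99)/100 = 100(100 − 1)/(2·100) = (100 − 1)/2.
Hence E[X] = Σ_{i=1}^{100} (100 − i)/100 = 99/2 ≈ 49.500.

E[X] = 99/2 = 49.500.


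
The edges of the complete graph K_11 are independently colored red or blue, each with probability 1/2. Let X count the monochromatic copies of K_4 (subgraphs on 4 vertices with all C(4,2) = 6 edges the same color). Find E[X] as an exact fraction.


Let X = Σ_S X_S over the C(11, 4) = 330 subsets S of size 4, where X_S = 1 if the K_4 on S is monochromatic.
For a fixed S, the K_4 on S has C(4, 2) = 6 edges. P[all 6 edges red] = (1/2)^6, and likewise for blue, so P[monochromatic] = 2·(1/2)^6 = 2^{1 − 6} = 1/32.
By linearity of expectation: E[X] = C(11, 4) · 2^{1 − 6} = 330 · 1/32 = 165/16.
Numerically: E[X] ≈ 10.3125.

E[X] = C(11,4)·2^(1−C(4,2)) = 165/16 ≈ 10.3125.


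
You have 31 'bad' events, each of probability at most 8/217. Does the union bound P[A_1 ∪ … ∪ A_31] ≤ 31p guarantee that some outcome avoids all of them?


Union bound: P[∪_{i=1}^{31} A_i] ≤ Σ_i P[A_i] ≤ 31·p = 31·(8/217) = 8/7.
Numerically: 8/7 ≈ 1.1429.
Is 8/7 < 1? NO.
Since the bound 8/7 is ≥ 1, the union bound is uninformative here; it does NOT by itself certify existence.

31·p = 8/7 ≈ 1.1429; existence NOT certified by the union bound.


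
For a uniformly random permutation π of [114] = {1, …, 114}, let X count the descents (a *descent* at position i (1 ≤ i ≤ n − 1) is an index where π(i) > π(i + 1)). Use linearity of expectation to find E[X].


Write X = Σ X_I over i = 1, …, 113, with X_I the indicator of one descent.
There are 113 indicators.
For each fixed i, the pair (π(i), π(i+1)) is a uniformly random ordered pair of distinct values from {1, …, 114}; by symmetry P[π(i) > π(i+1)] = 1/2.
By linearity: E[X] = 113 · (1/2) = (114 − 1) · (1/2) = 113/2 ≈ 56.5000.

E[X] = 113/2 = 56.5000.


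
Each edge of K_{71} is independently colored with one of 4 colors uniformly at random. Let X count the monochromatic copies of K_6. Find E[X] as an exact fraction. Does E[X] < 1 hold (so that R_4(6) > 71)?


E[X] = C(71, 6) · 4^{1 − 15} = 143218999 · 4^{−14} = 143218999/268435456.
As a reduced fraction: E[X] = 143218999/268435456 ≈ 0.5335.
Is E[X] < 1? YES.
Since E[X] < 1, there exists a 4-coloring of K_{71} with no monochromatic K_6; hence R_4(6) > 71.

E[X] = 143218999/268435456 ≈ 0.5335; E[X] < 1, so R_4(6) > 71.


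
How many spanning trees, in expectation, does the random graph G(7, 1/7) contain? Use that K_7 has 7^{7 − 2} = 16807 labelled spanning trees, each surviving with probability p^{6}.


K_7 has 7^{7 − 2} = 16807 labelled spanning trees.
For each such spanning tree H, let X_H = 1 if all 6 edges of H are present in G. Then P[X_H = 1] = p^{6} = (1/7)^{6} = 1/117649.
By linearity: E[X] = Σ_H E[X_H] = 16807 · p^{6} = 16807 · 1/117649 = 1/7.
Numerically: E[X] ≈ 0.142857.

E[X] = 16807 · (1/7)^{6} = 1/7 ≈ 0.142857.


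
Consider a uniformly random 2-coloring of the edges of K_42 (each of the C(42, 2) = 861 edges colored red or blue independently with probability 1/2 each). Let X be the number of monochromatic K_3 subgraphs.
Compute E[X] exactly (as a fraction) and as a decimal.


Let X = Σ_S X_S over the C(42, 3) = 11480 subsets S of size 3, where X_S = 1 if the K_3 on S is monochromatic.
For a fixed S, the K_3 on S has C(3, 2) = 3 edges. P[all 3 edges red] = (1/2)^3, and likewise for blue, so P[monochromatic] = 2·(1/2)^3 = 2^{1 − 3} = 1/4.
By linearity: E[X] = C(42, 3) · 2^{1 − 3} = 11480 · 1/4 = 2870.
Numerically: E[X] ≈ 2870.000.

E[X] = C(42,3)·2^(1−C(3,2)) = 2870 ≈ 2870.000.


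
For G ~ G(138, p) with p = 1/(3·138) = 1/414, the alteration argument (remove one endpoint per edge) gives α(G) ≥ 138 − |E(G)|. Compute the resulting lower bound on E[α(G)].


E[|E(G)|] = C(138, 2)·p = 9453 · (1/414) = 137/6.
E[α(G)] ≥ n − E[|E(G)|] = 138 − 137/6 = 691/6.
Numerically: ≈ 115.166667.
(This is only a lower bound; the true E[α(G)] may be larger.)

E[α(G)] ≥ 691/6 ≈ 115.166667.


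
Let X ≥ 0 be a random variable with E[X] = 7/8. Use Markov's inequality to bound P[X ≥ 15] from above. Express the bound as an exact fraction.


μ = E[X] = 7/8, a = 15.
Markov: P[X ≥ 15] ≤ μ/a = (7/8)/15 = 7/120.
Numerically: ≈ 0.0583.
(Since a = 15 > μ = 0.8750, the bound 7/120 is < 1 and informative.)

P[X ≥ 15] ≤ 7/120 ≈ 0.0583.


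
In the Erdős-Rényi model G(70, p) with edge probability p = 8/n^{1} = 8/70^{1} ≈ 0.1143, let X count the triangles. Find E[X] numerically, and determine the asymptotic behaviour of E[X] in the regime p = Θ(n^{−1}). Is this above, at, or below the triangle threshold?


Number of potential triangles: C(70, 3) = 54740.
Each occurs with probability p³ ≈ (0.1143)³ ≈ 1.492711e-03.
By linearity: E[X] = C(70, 3)·p³ ≈ 54740 · 1.492711e-03 ≈ 81.7110.
Here α = 1, so p = 8/n is exactly at the triangle threshold p ~ 1/n. Asymptotically E[X] → c³/6 = 8³/6 = 256/3 ≈ 85.3333, a bounded constant. In this regime the triangle count is asymptotically Poisson(c³/6).

E[X] ≈ 81.7110; in regime p = Θ(1/n^{1}) E[X] stays bounded (at the triangle threshold p ~ 1/n).


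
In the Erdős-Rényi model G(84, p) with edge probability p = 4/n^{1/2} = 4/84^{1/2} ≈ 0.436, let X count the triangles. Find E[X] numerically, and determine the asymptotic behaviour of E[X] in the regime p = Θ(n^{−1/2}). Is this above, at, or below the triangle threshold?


Number of potential triangles: C(84, 3) = 95284.
Each occurs with probability p³ ≈ (0.436)³ ≈ 8.31306e-02.
By linearity: E[X] = C(84, 3)·p³ ≈ 95284 · 8.31306e-02 ≈ 7921.018.
Since α = 1/2 < 1, p = c/n^{1/2} ≫ 1/n is above the triangle threshold p ~ 1/n. Asymptotically E[X] ~ (c³/6)·n^{3(1−α)} = (4³/6)·n^{1.5} → ∞; triangles are abundant w.h.p.

E[X] ≈ 7921.018; in regime p = Θ(1/n^{1/2}) E[X] diverges (above the triangle threshold p ~ 1/n).


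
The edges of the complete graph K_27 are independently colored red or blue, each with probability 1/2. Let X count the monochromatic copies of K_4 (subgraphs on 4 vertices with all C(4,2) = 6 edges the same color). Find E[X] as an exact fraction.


Let X = Σ_S X_S over the C(27, 4) = 17550 subsets S of size 4, where X_S = 1 if the K_4 on S is monochromatic.
For a fixed S, the K_4 on S has C(4, 2) = 6 edges. P[all 6 edges red] = (1/2)^6, and likewise for blue, so P[monochromatic] = 2·(1/2)^6 = 2^{1 − 6} = 1/32.
By linearity: E[X] = C(27, 4) · 2^{1 − 6} = 17550 · 1/32 = 8775/16.
Numerically: E[X] ≈ 548.43750.

E[X] = C(27,4)·2^(1−C(4,2)) = 8775/16 ≈ 548.43750.


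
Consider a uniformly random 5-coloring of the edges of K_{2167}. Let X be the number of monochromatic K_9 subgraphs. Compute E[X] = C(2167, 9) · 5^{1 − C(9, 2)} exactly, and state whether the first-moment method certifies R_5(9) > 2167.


E[X] = C(2167, 9) · 5^{1 − 36} = 2855899084841489792706810 · 5^{−35} = 2855899084841489792706810/2910383045673370361328125.
As a reduced fraction: E[X] = 571179816968297958541362/582076609134674072265625 ≈ 0.9813.
Is E[X] < 1? YES.
Since E[X] < 1, there exists a 5-coloring of K_{2167} with no monochromatic K_9; hence R_5(9) > 2167.

E[X] = 571179816968297958541362/582076609134674072265625 ≈ 0.9813; E[X] < 1, so R_5(9) > 2167.


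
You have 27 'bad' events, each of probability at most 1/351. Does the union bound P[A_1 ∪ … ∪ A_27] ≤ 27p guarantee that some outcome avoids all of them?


Union bound: P[∪_{i=1}^{27} A_i] ≤ Σ_i P[A_i] ≤ 27·p = 27·(1/351) = 1/13.
Numerically: 1/13 ≈ 0.07692.
Is 1/13 < 1? YES.
Since P[∪ A_i] ≤ 1/13 < 1, the complement has P[∩ A_i^c] ≥ 1 − 1/13 = 12/13 > 0, so some outcome avoids every A_i.

27·p = 1/13 ≈ 0.07692; existence CERTIFIED by the union bound.


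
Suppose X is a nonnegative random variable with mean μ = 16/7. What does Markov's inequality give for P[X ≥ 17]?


μ = E[X] = 16/7, a = 17.
Markov: P[X ≥ 17] ≤ μ/a = (16/7)/17 = 16/119.
Numerically: ≈ 0.13445.
(Since a = 17 > μ = 2.28571, the bound 16/119 is < 1 and informative.)

P[X ≥ 17] ≤ 16/119 ≈ 0.13445.


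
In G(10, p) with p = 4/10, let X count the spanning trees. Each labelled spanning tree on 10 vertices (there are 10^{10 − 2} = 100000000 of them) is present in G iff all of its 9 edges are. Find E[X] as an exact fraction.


K_10 has 10^{10 − 2} = 100000000 labelled spanning trees.
For each such spanning tree H, let X_H = 1 if all 9 edges of H are present in G. Then P[X_H = 1] = p^{9} = (2/5)^{9} = 512/1953125.
By linearity of expectation: E[X] = Σ_H E[X_H] = 100000000 · p^{9} = 100000000 · 512/1953125 = 131072/5.
Numerically: E[X] ≈ 2.62e+04.

E[X] = 100000000 · (2/5)^{9} = 131072/5 ≈ 2.62e+04.
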